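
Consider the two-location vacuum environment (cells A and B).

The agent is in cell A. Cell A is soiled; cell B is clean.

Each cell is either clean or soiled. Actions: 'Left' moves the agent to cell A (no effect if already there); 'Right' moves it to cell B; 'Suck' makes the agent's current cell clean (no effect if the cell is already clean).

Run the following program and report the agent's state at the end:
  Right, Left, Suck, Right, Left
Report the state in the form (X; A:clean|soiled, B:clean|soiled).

Right (#1): (B; A:soiled, B:clean)
Left (#2): (A; A:soiled, B:clean)
Suck (#3): (A; A:clean, B:clean)
Right (#4): (B; A:clean, B:clean)
Left (#5): (A; A:clean, B:clean)

(A; A:clean, B:clean)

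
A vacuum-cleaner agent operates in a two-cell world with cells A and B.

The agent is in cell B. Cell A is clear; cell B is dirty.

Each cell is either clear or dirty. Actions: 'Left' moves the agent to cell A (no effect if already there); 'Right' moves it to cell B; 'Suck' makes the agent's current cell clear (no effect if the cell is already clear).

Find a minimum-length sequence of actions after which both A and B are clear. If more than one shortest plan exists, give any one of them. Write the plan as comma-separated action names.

Suck

1) do Suck; now (B; A:clear, B:clear)
min 1: B is dirty, one Suck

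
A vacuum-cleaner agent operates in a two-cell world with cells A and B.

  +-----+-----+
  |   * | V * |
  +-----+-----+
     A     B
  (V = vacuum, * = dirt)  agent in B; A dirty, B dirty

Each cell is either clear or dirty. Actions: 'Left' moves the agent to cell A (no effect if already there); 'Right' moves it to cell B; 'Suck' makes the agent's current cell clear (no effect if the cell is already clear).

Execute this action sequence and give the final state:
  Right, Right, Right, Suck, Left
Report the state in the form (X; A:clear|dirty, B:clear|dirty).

Right (#1): (B; A:dirty, B:dirty)
Right (#2): (B; A:dirty, B:dirty)
Right (#3): (B; A:dirty, B:dirty)
Suck (#4): (B; A:dirty, B:clear)
Left (#5): (A; A:dirty, B:clear)

(A; A:dirty, B:clear)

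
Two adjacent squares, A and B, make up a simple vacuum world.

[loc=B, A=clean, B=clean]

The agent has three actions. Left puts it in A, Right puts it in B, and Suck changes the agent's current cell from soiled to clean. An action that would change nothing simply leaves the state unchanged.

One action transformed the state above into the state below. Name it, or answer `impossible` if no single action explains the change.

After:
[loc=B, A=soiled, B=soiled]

impossible

try  Left: loc=A A=clean B=clean
try Right: loc=B A=clean B=clean
try  Suck: loc=B A=clean B=clean
no single action produces the after-state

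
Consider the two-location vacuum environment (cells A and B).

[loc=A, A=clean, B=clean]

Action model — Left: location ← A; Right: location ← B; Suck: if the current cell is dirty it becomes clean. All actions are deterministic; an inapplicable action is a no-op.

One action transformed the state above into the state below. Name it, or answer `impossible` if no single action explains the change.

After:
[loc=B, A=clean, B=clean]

try  Left: <A|clean|clean>
try Right: <B|clean|clean>  ← match
try  Suck: <A|clean|clean>

Right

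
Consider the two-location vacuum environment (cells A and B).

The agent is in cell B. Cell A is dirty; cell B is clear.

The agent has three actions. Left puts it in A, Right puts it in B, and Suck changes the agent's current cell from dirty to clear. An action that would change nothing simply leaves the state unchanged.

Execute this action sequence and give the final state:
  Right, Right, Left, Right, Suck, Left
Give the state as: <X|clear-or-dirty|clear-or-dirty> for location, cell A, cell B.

<A|dirty|clear>

[1] after Right: <B|dirty|clear>
[2] after Right: <B|dirty|clear>
[3] after Left: <A|dirty|clear>
[4] after Right: <B|dirty|clear>
[5] after Suck: <B|dirty|clear>
[6] after Left: <A|dirty|clear>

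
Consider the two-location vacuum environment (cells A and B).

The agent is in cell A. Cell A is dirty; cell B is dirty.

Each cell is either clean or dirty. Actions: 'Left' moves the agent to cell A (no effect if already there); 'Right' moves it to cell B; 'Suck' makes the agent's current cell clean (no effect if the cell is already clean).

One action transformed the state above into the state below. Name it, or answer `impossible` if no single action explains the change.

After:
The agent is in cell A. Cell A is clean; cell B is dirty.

Suck

try  Left: (A; A:dirty, B:dirty)
try Right: (B; A:dirty, B:dirty)
try  Suck: (A; A:clean, B:dirty)  ← match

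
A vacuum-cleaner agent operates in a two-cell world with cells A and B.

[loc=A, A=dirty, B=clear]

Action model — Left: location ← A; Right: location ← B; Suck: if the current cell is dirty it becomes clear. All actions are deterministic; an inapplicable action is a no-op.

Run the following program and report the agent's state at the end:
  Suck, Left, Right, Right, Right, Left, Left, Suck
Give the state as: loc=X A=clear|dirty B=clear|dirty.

loc=A A=clear B=clear

Suck (#1): loc=A A=clear B=clear
Left (#2): loc=A A=clear B=clear
Right (#3): loc=B A=clear B=clear
Right (#4): loc=B A=clear B=clear
Right (#5): loc=B A=clear B=clear
Left (#6): loc=A A=clear B=clear
Left (#7): loc=A A=clear B=clear
Suck (#8): loc=A A=clear B=clear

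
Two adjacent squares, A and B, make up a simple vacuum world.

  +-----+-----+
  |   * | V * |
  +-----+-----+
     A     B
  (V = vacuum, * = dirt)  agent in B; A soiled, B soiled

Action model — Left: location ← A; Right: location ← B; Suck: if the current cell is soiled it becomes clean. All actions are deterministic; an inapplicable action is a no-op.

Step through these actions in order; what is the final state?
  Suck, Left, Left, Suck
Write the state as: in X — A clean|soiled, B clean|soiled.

Suck (#1): in B — A soiled, B clean
Left (#2): in A — A soiled, B clean
Left (#3): in A — A soiled, B clean
Suck (#4): in A — A clean, B clean

in A — A clean, B clean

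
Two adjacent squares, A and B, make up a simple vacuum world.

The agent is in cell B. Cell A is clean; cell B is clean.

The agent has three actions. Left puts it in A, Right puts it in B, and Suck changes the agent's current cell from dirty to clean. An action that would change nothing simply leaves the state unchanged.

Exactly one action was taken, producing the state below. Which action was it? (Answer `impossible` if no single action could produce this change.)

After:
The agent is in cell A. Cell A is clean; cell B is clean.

try  Left: loc=A A=clean B=clean  ← match
try Right: loc=B A=clean B=clean
try  Suck: loc=B A=clean B=clean

Left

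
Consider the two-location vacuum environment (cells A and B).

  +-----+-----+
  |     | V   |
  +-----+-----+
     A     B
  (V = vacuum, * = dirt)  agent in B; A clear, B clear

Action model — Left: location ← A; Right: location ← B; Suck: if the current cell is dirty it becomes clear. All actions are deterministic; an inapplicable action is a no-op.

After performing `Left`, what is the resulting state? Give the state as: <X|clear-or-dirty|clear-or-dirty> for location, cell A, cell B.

start: <B|clear|clear>
1. Left → <A|clear|clear>

<A|clear|clear>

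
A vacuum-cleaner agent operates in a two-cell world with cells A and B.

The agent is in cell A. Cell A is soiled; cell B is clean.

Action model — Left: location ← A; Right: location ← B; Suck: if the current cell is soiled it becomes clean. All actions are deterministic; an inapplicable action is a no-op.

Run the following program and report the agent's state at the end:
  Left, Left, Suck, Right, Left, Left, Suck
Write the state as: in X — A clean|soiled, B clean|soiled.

in A — A clean, B clean

1) do Left; now in A — A soiled, B clean
2) do Left; now in A — A soiled, B clean
3) do Suck; now in A — A clean, B clean
4) do Right; now in B — A clean, B clean
5) do Left; now in A — A clean, B clean
6) do Left; now in A — A clean, B clean
7) do Suck; now in A — A clean, B clean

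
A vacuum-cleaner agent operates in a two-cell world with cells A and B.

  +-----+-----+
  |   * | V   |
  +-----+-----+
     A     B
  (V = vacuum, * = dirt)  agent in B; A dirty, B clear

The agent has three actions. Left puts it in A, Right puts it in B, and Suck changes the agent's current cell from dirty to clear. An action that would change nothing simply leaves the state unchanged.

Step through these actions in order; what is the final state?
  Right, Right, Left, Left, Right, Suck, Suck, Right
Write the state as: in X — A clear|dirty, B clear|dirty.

in B — A dirty, B clear

1. Right → in B — A dirty, B clear
2. Right → in B — A dirty, B clear
3. Left → in A — A dirty, B clear
4. Left → in A — A dirty, B clear
5. Right → in B — A dirty, B clear
6. Suck → in B — A dirty, B clear
7. Suck → in B — A dirty, B clear
8. Right → in B — A dirty, B clear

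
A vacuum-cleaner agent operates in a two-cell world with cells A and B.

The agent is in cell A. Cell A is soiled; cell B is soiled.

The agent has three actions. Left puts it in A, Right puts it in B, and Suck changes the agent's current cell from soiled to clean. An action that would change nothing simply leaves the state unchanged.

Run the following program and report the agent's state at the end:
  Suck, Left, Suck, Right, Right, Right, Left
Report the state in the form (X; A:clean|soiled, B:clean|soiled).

(A; A:clean, B:soiled)

Suck (#1): (A; A:clean, B:soiled)
Left (#2): (A; A:clean, B:soiled)
Suck (#3): (A; A:clean, B:soiled)
Right (#4): (B; A:clean, B:soiled)
Right (#5): (B; A:clean, B:soiled)
Right (#6): (B; A:clean, B:soiled)
Left (#7): (A; A:clean, B:soiled)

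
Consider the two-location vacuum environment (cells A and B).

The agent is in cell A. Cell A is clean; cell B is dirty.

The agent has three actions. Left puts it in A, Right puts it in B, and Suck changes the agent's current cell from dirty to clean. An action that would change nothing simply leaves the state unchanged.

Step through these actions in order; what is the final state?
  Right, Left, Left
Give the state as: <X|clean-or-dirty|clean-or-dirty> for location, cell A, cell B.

step 1/3 (Right): <B|clean|dirty>
step 2/3 (Left): <A|clean|dirty>
step 3/3 (Left): <A|clean|dirty>

<A|clean|dirty>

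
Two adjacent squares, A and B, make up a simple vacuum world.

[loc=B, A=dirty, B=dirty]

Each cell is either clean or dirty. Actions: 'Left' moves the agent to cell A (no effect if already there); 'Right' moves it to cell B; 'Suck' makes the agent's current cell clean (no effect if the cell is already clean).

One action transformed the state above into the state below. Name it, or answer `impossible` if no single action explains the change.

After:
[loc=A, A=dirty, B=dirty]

try  Left: in A — A dirty, B dirty  ← match
try Right: in B — A dirty, B dirty
try  Suck: in B — A dirty, B clean

Left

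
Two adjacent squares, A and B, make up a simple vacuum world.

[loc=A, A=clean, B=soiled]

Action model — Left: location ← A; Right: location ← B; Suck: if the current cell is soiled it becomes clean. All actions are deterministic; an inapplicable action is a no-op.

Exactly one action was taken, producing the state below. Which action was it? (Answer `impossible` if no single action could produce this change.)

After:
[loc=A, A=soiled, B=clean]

try  Left: loc=A A=clean B=soiled
try Right: loc=B A=clean B=soiled
try  Suck: loc=A A=clean B=soiled
no single action produces the after-state

impossible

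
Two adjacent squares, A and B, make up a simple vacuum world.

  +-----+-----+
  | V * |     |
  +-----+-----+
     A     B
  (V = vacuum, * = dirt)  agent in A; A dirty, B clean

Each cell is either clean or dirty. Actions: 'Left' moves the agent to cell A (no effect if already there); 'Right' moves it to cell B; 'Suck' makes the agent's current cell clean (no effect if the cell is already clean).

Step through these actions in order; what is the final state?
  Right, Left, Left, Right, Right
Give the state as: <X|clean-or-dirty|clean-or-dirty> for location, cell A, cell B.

1. Right → <B|dirty|clean>
2. Left → <A|dirty|clean>
3. Left → <A|dirty|clean>
4. Right → <B|dirty|clean>
5. Right → <B|dirty|clean>

<B|dirty|clean>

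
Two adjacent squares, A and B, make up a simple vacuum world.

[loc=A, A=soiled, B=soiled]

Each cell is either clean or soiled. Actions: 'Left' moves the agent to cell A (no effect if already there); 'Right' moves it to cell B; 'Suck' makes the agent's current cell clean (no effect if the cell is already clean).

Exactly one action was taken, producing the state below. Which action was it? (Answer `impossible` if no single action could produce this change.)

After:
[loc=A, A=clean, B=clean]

try  Left: in A — A soiled, B soiled
try Right: in B — A soiled, B soiled
try  Suck: in A — A clean, B soiled
no single action produces the after-state

impossible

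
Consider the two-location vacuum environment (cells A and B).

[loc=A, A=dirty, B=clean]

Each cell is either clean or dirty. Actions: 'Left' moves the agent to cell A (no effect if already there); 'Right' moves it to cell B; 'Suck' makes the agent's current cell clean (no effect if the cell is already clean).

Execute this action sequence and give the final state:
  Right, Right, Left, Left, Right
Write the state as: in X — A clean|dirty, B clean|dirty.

step 1/5 (Right): in B — A dirty, B clean
step 2/5 (Right): in B — A dirty, B clean
step 3/5 (Left): in A — A dirty, B clean
step 4/5 (Left): in A — A dirty, B clean
step 5/5 (Right): in B — A dirty, B clean

in B — A dirty, B clean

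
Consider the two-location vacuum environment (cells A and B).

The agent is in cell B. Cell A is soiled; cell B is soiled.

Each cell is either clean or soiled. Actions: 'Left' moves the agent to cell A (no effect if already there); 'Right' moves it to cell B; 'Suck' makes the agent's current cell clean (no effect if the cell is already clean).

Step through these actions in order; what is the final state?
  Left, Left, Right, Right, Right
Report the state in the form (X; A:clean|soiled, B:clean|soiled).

(B; A:soiled, B:soiled)

1. Left → (A; A:soiled, B:soiled)
2. Left → (A; A:soiled, B:soiled)
3. Right → (B; A:soiled, B:soiled)
4. Right → (B; A:soiled, B:soiled)
5. Right → (B; A:soiled, B:soiled)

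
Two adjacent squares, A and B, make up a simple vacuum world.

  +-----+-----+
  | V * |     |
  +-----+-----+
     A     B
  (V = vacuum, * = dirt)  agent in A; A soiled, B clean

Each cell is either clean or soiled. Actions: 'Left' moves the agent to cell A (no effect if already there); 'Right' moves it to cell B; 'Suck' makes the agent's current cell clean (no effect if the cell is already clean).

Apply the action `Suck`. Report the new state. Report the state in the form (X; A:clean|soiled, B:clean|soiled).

start: (A; A:soiled, B:clean)
step 1/1 (Suck): (A; A:clean, B:clean)

(A; A:clean, B:clean)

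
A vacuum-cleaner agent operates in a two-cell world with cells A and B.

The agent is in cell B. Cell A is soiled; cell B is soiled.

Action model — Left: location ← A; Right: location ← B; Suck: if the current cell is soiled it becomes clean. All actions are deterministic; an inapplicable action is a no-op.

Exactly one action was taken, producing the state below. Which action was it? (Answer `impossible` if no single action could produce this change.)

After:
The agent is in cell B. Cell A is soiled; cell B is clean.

Suck

try  Left: <A|soiled|soiled>
try Right: <B|soiled|soiled>
try  Suck: <B|soiled|clean>  ← match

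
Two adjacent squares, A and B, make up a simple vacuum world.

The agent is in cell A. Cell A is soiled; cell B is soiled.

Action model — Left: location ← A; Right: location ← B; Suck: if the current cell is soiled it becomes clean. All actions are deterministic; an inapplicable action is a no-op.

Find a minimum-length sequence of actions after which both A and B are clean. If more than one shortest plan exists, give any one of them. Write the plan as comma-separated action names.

Suck, Right, Suck

Suck (#1): <A|clean|soiled>
Right (#2): <B|clean|soiled>
Suck (#3): <B|clean|clean>
min 3: Suck A + move + Suck B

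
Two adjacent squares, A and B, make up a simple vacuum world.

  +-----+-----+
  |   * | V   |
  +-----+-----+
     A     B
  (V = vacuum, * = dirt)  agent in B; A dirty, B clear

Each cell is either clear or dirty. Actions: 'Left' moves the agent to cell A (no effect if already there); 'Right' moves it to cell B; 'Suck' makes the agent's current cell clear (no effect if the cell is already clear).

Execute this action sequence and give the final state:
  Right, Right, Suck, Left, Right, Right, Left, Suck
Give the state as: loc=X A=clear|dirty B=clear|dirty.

Right (#1): loc=B A=dirty B=clear
Right (#2): loc=B A=dirty B=clear
Suck (#3): loc=B A=dirty B=clear
Left (#4): loc=A A=dirty B=clear
Right (#5): loc=B A=dirty B=clear
Right (#6): loc=B A=dirty B=clear
Left (#7): loc=A A=dirty B=clear
Suck (#8): loc=A A=clear B=clear

loc=A A=clear B=clear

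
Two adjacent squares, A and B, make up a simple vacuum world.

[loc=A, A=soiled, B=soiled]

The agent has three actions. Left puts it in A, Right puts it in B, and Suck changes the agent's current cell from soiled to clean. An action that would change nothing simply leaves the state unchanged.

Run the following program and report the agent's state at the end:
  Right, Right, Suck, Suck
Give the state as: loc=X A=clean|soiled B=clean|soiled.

step 1/4 (Right): loc=B A=soiled B=soiled
step 2/4 (Right): loc=B A=soiled B=soiled
step 3/4 (Suck): loc=B A=soiled B=clean
step 4/4 (Suck): loc=B A=soiled B=clean

loc=B A=soiled B=clean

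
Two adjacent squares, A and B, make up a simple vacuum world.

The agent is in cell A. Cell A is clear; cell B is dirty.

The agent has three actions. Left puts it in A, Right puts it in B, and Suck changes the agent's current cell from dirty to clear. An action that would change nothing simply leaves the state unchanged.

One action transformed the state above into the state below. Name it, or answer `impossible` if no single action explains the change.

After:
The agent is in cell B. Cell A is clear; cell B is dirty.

try  Left: in A — A clear, B dirty
try Right: in B — A clear, B dirty  ← match
try  Suck: in A — A clear, B dirty

Right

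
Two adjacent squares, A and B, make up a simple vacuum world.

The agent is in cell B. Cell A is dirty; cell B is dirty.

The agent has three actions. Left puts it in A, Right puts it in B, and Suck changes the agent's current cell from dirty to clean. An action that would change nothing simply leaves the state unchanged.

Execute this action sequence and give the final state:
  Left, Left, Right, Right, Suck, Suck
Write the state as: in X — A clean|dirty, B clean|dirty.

1) do Left; now in A — A dirty, B dirty
2) do Left; now in A — A dirty, B dirty
3) do Right; now in B — A dirty, B dirty
4) do Right; now in B — A dirty, B dirty
5) do Suck; now in B — A dirty, B clean
6) do Suck; now in B — A dirty, B clean

in B — A dirty, B clean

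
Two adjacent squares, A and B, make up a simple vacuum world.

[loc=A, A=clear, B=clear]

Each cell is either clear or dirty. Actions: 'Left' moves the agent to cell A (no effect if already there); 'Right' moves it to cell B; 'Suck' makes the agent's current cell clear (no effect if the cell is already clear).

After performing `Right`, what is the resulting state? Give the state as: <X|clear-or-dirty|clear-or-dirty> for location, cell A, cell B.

<B|clear|clear>

start: <A|clear|clear>
step 1/1 (Right): <B|clear|clear>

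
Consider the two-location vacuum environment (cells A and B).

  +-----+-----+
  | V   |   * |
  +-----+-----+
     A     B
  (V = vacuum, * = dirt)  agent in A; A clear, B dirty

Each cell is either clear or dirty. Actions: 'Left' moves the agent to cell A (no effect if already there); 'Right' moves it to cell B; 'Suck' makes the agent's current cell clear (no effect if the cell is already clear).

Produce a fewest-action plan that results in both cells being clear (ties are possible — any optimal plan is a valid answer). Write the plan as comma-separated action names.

Right, Suck

Right (#1): in B — A clear, B dirty
Suck (#2): in B — A clear, B clear
min 2: go B then Suck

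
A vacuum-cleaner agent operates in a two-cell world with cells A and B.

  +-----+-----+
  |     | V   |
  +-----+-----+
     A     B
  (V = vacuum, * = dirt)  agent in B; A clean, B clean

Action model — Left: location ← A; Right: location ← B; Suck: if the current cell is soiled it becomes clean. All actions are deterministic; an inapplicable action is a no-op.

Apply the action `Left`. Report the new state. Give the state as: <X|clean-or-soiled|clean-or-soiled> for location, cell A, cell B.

start: <B|clean|clean>
Left (#1): <A|clean|clean>

<A|clean|clean>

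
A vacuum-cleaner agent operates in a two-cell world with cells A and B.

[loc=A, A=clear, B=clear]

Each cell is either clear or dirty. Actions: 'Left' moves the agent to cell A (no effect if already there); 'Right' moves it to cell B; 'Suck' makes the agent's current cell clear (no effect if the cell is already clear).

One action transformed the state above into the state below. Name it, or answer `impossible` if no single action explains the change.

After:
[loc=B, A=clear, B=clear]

try  Left: loc=A A=clear B=clear
try Right: loc=B A=clear B=clear  ← match
try  Suck: loc=A A=clear B=clear

Right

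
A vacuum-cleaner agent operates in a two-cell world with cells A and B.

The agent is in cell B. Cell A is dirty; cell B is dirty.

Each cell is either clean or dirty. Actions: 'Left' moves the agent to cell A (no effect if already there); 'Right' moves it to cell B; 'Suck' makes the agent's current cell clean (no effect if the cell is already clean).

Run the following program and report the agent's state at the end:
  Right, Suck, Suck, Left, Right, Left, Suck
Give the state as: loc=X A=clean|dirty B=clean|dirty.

[1] after Right: loc=B A=dirty B=dirty
[2] after Suck: loc=B A=dirty B=clean
[3] after Suck: loc=B A=dirty B=clean
[4] after Left: loc=A A=dirty B=clean
[5] after Right: loc=B A=dirty B=clean
[6] after Left: loc=A A=dirty B=clean
[7] after Suck: loc=A A=clean B=clean

loc=A A=clean B=clean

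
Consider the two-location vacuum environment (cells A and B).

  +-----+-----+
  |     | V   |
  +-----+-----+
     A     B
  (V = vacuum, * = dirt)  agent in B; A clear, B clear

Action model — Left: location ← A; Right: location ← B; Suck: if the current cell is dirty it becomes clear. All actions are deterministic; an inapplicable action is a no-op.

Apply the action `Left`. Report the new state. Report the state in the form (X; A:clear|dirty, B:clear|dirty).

(A; A:clear, B:clear)

start: (B; A:clear, B:clear)
1. Left → (A; A:clear, B:clear)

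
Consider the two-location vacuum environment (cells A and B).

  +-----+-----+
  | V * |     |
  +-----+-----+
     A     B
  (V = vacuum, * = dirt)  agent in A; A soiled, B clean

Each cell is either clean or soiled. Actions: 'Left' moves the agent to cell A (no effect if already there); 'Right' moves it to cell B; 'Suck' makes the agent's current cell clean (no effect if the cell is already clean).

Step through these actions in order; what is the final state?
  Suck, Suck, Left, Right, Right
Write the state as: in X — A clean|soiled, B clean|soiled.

1. Suck → in A — A clean, B clean
2. Suck → in A — A clean, B clean
3. Left → in A — A clean, B clean
4. Right → in B — A clean, B clean
5. Right → in B — A clean, B clean

in B — A clean, B clean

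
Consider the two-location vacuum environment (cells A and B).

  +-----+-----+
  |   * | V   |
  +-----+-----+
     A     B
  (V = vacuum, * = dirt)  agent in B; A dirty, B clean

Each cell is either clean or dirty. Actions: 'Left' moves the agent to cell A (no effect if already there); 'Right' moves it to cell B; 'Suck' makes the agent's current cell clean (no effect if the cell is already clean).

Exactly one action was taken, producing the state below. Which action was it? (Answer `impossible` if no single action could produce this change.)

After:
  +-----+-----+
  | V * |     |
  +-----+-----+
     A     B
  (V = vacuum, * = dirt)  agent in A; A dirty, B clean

try  Left: in A — A dirty, B clean  ← match
try Right: in B — A dirty, B clean
try  Suck: in B — A dirty, B clean

Left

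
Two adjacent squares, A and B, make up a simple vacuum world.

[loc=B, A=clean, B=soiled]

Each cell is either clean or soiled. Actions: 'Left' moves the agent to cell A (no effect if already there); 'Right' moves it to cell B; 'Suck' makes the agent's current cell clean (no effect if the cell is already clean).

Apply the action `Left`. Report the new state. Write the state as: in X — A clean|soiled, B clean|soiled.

in A — A clean, B soiled

start: in B — A clean, B soiled
Left (#1): in A — A clean, B soiled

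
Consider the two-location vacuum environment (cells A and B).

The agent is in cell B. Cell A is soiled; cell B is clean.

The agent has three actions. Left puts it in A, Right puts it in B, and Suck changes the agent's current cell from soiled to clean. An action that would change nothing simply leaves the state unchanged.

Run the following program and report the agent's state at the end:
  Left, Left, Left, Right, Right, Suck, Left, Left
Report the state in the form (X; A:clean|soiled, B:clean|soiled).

(A; A:soiled, B:clean)

step 1/8 (Left): (A; A:soiled, B:clean)
step 2/8 (Left): (A; A:soiled, B:clean)
step 3/8 (Left): (A; A:soiled, B:clean)
step 4/8 (Right): (B; A:soiled, B:clean)
step 5/8 (Right): (B; A:soiled, B:clean)
step 6/8 (Suck): (B; A:soiled, B:clean)
step 7/8 (Left): (A; A:soiled, B:clean)
step 8/8 (Left): (A; A:soiled, B:clean)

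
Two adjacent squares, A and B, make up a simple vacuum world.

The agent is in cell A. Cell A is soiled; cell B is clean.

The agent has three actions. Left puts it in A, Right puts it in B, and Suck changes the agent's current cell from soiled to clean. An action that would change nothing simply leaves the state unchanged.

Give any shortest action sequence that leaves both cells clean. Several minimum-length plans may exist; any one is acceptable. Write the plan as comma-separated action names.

Suck

1) do Suck; now (A; A:clean, B:clean)
min 1: A is soiled, one Suck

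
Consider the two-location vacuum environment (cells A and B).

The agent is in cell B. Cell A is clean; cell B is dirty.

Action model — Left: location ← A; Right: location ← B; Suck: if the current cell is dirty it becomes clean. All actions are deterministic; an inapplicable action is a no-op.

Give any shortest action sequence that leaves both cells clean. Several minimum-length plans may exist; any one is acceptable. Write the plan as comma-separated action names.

t=1 Suck ⇒ loc=B A=clean B=clean
min 1: B is dirty, one Suck

Suck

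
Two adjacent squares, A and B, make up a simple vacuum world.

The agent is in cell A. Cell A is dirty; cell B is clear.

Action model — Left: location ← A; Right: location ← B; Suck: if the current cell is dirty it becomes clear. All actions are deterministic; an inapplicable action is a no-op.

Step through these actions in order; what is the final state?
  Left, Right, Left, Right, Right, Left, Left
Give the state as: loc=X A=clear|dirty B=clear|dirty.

[1] after Left: loc=A A=dirty B=clear
[2] after Right: loc=B A=dirty B=clear
[3] after Left: loc=A A=dirty B=clear
[4] after Right: loc=B A=dirty B=clear
[5] after Right: loc=B A=dirty B=clear
[6] after Left: loc=A A=dirty B=clear
[7] after Left: loc=A A=dirty B=clear

loc=A A=dirty B=clear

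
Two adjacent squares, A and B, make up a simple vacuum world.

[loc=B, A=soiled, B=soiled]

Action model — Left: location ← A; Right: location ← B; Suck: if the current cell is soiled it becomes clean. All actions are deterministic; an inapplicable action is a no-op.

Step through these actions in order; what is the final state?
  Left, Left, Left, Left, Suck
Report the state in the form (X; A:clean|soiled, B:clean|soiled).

step 1/5 (Left): (A; A:soiled, B:soiled)
step 2/5 (Left): (A; A:soiled, B:soiled)
step 3/5 (Left): (A; A:soiled, B:soiled)
step 4/5 (Left): (A; A:soiled, B:soiled)
step 5/5 (Suck): (A; A:clean, B:soiled)

(A; A:clean, B:soiled)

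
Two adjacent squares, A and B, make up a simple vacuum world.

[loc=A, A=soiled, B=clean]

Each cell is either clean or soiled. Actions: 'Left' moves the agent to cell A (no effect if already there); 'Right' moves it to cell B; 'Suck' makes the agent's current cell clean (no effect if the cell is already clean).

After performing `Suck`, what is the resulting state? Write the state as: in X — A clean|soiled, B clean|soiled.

start: in A — A soiled, B clean
[1] after Suck: in A — A clean, B clean

in A — A clean, B clean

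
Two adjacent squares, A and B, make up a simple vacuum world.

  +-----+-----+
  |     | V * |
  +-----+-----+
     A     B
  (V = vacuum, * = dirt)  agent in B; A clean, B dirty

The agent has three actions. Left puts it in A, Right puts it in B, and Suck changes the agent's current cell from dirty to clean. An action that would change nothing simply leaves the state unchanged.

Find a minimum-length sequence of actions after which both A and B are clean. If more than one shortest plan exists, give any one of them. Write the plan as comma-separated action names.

Suck

step 1/1 (Suck): loc=B A=clean B=clean
min 1: B is dirty, one Suck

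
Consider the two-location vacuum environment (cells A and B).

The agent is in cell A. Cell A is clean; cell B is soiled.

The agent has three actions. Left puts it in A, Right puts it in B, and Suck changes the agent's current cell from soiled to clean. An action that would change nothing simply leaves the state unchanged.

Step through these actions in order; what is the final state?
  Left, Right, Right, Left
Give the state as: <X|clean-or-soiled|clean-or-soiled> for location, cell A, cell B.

<A|clean|soiled>

[1] after Left: <A|clean|soiled>
[2] after Right: <B|clean|soiled>
[3] after Right: <B|clean|soiled>
[4] after Left: <A|clean|soiled>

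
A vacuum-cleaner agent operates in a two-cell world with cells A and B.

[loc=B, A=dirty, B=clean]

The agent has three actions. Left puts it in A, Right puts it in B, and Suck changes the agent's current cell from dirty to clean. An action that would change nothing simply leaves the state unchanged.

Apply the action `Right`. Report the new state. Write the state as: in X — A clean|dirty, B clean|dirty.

in B — A dirty, B clean

start: in B — A dirty, B clean
t=1 Right ⇒ in B — A dirty, B clean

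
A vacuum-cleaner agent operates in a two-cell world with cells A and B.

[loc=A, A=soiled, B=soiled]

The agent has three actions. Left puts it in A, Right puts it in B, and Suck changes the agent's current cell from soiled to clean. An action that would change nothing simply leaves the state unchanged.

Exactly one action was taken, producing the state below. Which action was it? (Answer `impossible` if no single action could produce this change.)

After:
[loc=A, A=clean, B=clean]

try  Left: in A — A soiled, B soiled
try Right: in B — A soiled, B soiled
try  Suck: in A — A clean, B soiled
no single action produces the after-state

impossible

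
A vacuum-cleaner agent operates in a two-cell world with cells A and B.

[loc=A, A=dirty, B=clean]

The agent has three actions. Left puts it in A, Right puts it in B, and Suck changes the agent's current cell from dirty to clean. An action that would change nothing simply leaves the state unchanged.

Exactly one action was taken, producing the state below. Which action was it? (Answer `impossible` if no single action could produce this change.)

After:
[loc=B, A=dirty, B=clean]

Right

try  Left: loc=A A=dirty B=clean
try Right: loc=B A=dirty B=clean  ← match
try  Suck: loc=A A=clean B=clean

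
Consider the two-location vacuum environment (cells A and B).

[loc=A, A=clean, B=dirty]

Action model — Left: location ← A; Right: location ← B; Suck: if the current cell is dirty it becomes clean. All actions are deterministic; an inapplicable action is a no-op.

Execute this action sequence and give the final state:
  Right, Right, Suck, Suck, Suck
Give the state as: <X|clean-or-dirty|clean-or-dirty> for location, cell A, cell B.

<B|clean|clean>

step 1/5 (Right): <B|clean|dirty>
step 2/5 (Right): <B|clean|dirty>
step 3/5 (Suck): <B|clean|clean>
step 4/5 (Suck): <B|clean|clean>
step 5/5 (Suck): <B|clean|clean>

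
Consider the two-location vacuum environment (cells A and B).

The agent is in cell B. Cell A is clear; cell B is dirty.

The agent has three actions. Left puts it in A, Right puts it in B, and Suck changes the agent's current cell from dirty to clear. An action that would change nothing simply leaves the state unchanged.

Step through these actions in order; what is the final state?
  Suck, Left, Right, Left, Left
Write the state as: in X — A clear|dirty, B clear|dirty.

in A — A clear, B clear

1. Suck → in B — A clear, B clear
2. Left → in A — A clear, B clear
3. Right → in B — A clear, B clear
4. Left → in A — A clear, B clear
5. Left → in A — A clear, B clear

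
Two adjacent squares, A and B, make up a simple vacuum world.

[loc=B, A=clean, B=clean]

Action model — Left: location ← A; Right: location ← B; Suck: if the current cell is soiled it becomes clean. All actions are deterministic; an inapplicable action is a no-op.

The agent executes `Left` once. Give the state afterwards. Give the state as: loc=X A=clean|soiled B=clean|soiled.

loc=A A=clean B=clean

start: loc=B A=clean B=clean
1) do Left; now loc=A A=clean B=clean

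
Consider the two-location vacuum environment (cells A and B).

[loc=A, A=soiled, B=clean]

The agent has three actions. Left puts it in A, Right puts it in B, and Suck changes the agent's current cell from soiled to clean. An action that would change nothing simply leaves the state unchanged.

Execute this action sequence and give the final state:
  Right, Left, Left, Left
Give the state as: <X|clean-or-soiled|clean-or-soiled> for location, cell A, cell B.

<A|soiled|clean>

1) do Right; now <B|soiled|clean>
2) do Left; now <A|soiled|clean>
3) do Left; now <A|soiled|clean>
4) do Left; now <A|soiled|clean>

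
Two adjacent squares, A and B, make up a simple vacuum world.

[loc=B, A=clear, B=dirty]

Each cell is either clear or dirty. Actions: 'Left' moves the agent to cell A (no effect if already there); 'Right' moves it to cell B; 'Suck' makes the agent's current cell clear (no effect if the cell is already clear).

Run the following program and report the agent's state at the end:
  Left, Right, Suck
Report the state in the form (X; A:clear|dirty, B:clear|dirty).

t=1 Left ⇒ (A; A:clear, B:dirty)
t=2 Right ⇒ (B; A:clear, B:dirty)
t=3 Suck ⇒ (B; A:clear, B:clear)

(B; A:clear, B:clear)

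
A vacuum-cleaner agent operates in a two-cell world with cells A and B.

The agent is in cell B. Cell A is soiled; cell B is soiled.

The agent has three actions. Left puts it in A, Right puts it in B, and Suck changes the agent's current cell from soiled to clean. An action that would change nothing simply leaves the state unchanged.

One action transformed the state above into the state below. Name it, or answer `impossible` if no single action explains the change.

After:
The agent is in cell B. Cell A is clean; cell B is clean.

impossible

try  Left: loc=A A=soiled B=soiled
try Right: loc=B A=soiled B=soiled
try  Suck: loc=B A=soiled B=clean
no single action produces the after-state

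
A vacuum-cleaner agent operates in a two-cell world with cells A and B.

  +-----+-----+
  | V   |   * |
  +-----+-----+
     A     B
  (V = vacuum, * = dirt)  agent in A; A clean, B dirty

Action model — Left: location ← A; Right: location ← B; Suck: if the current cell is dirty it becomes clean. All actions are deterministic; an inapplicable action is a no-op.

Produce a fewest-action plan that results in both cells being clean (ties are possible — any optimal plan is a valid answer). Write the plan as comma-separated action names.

Right, Suck

[1] after Right: (B; A:clean, B:dirty)
[2] after Suck: (B; A:clean, B:clean)
min 2: go B then Suck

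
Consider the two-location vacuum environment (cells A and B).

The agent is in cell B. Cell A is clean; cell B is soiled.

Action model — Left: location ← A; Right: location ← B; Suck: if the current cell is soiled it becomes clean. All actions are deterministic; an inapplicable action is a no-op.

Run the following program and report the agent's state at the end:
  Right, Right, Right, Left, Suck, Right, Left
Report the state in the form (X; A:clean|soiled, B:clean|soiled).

[1] after Right: (B; A:clean, B:soiled)
[2] after Right: (B; A:clean, B:soiled)
[3] after Right: (B; A:clean, B:soiled)
[4] after Left: (A; A:clean, B:soiled)
[5] after Suck: (A; A:clean, B:soiled)
[6] after Right: (B; A:clean, B:soiled)
[7] after Left: (A; A:clean, B:soiled)

(A; A:clean, B:soiled)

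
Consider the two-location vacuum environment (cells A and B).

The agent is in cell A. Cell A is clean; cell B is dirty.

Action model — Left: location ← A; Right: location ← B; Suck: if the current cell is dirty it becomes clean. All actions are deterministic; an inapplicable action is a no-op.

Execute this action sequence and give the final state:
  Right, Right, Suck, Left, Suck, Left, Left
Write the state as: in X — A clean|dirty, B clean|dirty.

in A — A clean, B clean

step 1/7 (Right): in B — A clean, B dirty
step 2/7 (Right): in B — A clean, B dirty
step 3/7 (Suck): in B — A clean, B clean
step 4/7 (Left): in A — A clean, B clean
step 5/7 (Suck): in A — A clean, B clean
step 6/7 (Left): in A — A clean, B clean
step 7/7 (Left): in A — A clean, B clean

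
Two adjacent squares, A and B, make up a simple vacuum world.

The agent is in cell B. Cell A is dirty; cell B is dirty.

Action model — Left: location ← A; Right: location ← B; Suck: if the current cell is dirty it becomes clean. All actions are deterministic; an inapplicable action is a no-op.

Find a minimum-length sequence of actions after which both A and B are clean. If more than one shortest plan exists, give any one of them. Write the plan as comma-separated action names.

t=1 Suck ⇒ (B; A:dirty, B:clean)
t=2 Left ⇒ (A; A:dirty, B:clean)
t=3 Suck ⇒ (A; A:clean, B:clean)
min 3: Suck B + move + Suck A

Suck, Left, Suck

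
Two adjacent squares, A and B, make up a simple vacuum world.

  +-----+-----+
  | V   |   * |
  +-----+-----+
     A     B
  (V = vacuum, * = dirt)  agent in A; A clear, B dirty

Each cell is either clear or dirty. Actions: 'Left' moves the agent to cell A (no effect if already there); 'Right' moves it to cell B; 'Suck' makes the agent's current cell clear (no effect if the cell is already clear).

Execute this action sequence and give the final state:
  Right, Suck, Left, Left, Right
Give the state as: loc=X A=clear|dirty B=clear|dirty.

1) do Right; now loc=B A=clear B=dirty
2) do Suck; now loc=B A=clear B=clear
3) do Left; now loc=A A=clear B=clear
4) do Left; now loc=A A=clear B=clear
5) do Right; now loc=B A=clear B=clear

loc=B A=clear B=clear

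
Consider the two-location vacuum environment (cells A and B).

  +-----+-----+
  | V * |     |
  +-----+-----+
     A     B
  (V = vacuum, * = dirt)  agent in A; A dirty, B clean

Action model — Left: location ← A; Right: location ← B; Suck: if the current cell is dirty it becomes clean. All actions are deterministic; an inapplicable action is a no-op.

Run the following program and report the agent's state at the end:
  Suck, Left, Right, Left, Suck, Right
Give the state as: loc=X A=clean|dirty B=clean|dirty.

Suck (#1): loc=A A=clean B=clean
Left (#2): loc=A A=clean B=clean
Right (#3): loc=B A=clean B=clean
Left (#4): loc=A A=clean B=clean
Suck (#5): loc=A A=clean B=clean
Right (#6): loc=B A=clean B=clean

loc=B A=clean B=clean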